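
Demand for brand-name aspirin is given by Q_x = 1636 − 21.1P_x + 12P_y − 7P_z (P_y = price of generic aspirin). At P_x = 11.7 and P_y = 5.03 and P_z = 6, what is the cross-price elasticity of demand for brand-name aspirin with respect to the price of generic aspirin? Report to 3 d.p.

At P_x = 11.7 and P_y = 5.03 and P_z = 6: Q_x = 1407.49.
∂Q_x/∂P_y = 12.
ε = (∂Q_x/∂P_y)(P_y/Q_x) = 12 × (5.03/1407.49) ≈ 0.043.
Since ε > 0, brand-name aspirin and generic aspirin are substitutes.

0.043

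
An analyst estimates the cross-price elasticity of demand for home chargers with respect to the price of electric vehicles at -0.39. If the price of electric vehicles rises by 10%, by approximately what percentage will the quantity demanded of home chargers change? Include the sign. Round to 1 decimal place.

%ΔQ ≈ ε × %ΔP of electric vehicles = -0.39 × (10%) = -3.9%.

-3.9%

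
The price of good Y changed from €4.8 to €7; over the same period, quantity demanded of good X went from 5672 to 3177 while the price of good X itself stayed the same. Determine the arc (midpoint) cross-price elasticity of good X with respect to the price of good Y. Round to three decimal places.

ΔQ_X = 3177 − 5672 = -2495; ΔP_Y = 7 − 4.8 = 2.2.
Midpoints: Q̄_X = 4424.5, P̄_Y = 5.90.
ε = (ΔQ_X/Q̄_X)/(ΔP_Y/P̄_Y) = (-2495/4424.5)/(2.2/5.90) ≈ -1.512.

-1.512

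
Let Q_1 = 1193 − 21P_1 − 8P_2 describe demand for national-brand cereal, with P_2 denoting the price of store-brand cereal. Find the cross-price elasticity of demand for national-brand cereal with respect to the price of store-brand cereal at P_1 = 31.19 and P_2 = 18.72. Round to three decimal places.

-0.386

At P_1 = 31.19 and P_2 = 18.72: Q_1 = 388.25.
∂Q_1/∂P_2 = -8.
ε = (∂Q_1/∂P_2)(P_2/Q_1) = -8 × (18.72/388.25) ≈ -0.386.
Since ε < 0, national-brand cereal and store-brand cereal are complements.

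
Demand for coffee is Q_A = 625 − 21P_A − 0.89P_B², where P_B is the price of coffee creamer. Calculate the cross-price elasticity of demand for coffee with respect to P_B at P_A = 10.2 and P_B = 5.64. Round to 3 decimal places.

At P_A = 10.2 and P_B = 5.64: Q_A = 382.489.
∂Q_A/∂P_B = -1.78P_B = -1.78(5.64) = -10.0392.
ε = (∂Q_A/∂P_B)(P_B/Q_A) = -10.0392 × (5.64/382.489) ≈ -0.148.

-0.148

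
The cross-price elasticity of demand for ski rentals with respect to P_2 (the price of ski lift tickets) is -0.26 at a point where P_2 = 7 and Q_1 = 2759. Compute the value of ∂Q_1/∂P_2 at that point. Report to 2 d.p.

ε = (∂Q_1/∂P_2)·(P_2/Q_1) ⇒ ∂Q_1/∂P_2 = ε·Q_1/P_2 = -0.26 × 2759/7 ≈ -102.48.

-102.48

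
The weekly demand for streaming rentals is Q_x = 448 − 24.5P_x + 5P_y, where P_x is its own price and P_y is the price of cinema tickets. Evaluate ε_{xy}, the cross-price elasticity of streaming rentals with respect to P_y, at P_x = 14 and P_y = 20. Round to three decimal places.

0.488

At P_x = 14 and P_y = 20: Q_x = 205.
∂Q_x/∂P_y = 5.
ε = (∂Q_x/∂P_y)(P_y/Q_x) = 5 × (20/205) ≈ 0.488.
Since ε > 0, streaming rentals and cinema tickets are substitutes.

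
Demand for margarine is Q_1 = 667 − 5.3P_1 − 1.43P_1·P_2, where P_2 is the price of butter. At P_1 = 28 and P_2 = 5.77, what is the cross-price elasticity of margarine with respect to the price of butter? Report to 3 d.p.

-0.803

At P_1 = 28 and P_2 = 5.77: Q_1 = 287.569.
∂Q_1/∂P_2 = -1.43P_1 = -1.43(28) = -40.0400.
ε = (∂Q_1/∂P_2)(P_2/Q_1) = -40.0400 × (5.77/287.569) ≈ -0.803.
ε < 0: complements.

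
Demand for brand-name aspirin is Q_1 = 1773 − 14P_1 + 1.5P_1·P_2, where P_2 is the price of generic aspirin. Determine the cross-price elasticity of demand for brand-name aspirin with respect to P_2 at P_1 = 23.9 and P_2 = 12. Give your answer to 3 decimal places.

At P_1 = 23.9 and P_2 = 12: Q_1 = 1868.6.
∂Q_1/∂P_2 = 1.5P_1 = 1.5(23.9) = 35.8500.
ε = (∂Q_1/∂P_2)(P_2/Q_1) = 35.8500 × (12/1868.6) ≈ 0.230.

0.230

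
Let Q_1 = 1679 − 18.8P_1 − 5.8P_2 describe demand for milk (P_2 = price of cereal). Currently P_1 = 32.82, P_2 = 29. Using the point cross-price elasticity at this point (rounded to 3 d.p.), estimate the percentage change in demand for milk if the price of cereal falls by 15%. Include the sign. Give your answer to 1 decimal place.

At P_1 = 32.82, P_2 = 29: Q_1 = 893.784.
∂Q_1/∂P_2 = -5.8.
ε = (∂Q_1/∂P_2)(P_2/Q_1) = -5.8000 × 29/893.784 ≈ -0.188.
%ΔQ_1 ≈ ε × %ΔP_2 = -0.188 × (-15%) = 2.8%.

2.8%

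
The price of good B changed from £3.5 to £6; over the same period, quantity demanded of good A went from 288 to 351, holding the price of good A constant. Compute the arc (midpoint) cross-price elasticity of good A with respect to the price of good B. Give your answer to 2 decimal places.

0.37

ΔQ_A = 351 − 288 = 63; ΔP_B = 6 − 3.5 = 2.5.
Midpoints: Q̄_A = 319.5, P̄_B = 4.75.
ε = (ΔQ_A/Q̄_A)/(ΔP_B/P̄_B) = (63/319.5)/(2.5/4.75) ≈ 0.37.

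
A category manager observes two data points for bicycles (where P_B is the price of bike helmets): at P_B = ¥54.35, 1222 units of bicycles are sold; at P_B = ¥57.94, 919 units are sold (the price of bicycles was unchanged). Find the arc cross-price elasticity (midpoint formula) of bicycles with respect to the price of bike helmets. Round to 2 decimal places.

-4.43

ΔQ_A = 919 − 1222 = -303; ΔP_B = 57.94 − 54.35 = 3.59.
Midpoints: Q̄_A = 1070.5, P̄_B = 56.14.
ε = (ΔQ_A/Q̄_A)/(ΔP_B/P̄_B) = (-303/1070.5)/(3.59/56.14) ≈ -4.43.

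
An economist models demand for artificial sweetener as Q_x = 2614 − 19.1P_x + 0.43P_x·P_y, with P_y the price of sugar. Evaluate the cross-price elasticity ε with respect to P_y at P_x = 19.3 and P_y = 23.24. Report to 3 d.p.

At P_x = 19.3 and P_y = 23.24: Q_x = 2438.239.
∂Q_x/∂P_y = 0.43P_x = 0.43(19.3) = 8.2990.
ε = (∂Q_x/∂P_y)(P_y/Q_x) = 8.2990 × (23.24/2438.239) ≈ 0.079.

0.079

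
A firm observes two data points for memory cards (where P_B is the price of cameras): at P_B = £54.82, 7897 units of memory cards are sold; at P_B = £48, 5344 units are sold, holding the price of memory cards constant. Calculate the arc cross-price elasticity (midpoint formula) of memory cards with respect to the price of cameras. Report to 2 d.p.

ΔQ_A = 5344 − 7897 = -2553; ΔP_B = 48 − 54.82 = -6.82.
Midpoints: Q̄_A = 6620.5, P̄_B = 51.41.
ε = (ΔQ_A/Q̄_A)/(ΔP_B/P̄_B) = (-2553/6620.5)/(-6.82/51.41) ≈ 2.91.
ε > 0: memory cards and cameras are substitutes.

2.91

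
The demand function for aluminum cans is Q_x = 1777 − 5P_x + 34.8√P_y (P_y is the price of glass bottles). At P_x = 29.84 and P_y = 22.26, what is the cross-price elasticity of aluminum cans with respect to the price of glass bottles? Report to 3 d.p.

0.046

At P_x = 29.84 and P_y = 22.26: Q_x = 1791.988.
∂Q_x/∂P_y = 34.8/(2√P_y) = 34.8/(2√22.26) = 3.6880.
ε = (∂Q_x/∂P_y)(P_y/Q_x) = 3.6880 × (22.26/1791.988) ≈ 0.046.
ε > 0: substitutes.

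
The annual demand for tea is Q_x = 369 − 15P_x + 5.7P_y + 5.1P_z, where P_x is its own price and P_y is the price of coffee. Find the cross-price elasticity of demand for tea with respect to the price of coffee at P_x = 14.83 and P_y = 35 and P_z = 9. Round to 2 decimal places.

At P_x = 14.83 and P_y = 35 and P_z = 9: Q_x = 391.95.
∂Q_x/∂P_y = 5.7.
ε = (∂Q_x/∂P_y)(P_y/Q_x) = 5.7 × (35/391.95) ≈ 0.51.
Since ε > 0, tea and coffee are substitutes.

0.51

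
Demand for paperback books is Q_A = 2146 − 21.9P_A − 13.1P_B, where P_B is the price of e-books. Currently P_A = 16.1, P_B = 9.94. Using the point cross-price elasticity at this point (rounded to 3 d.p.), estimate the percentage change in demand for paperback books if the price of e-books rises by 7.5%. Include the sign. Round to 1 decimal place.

At P_A = 16.1, P_B = 9.94: Q_A = 1663.196.
∂Q_A/∂P_B = -13.1.
ε = (∂Q_A/∂P_B)(P_B/Q_A) = -13.1000 × 9.94/1663.196 ≈ -0.078.
%ΔQ_A ≈ ε × %ΔP_B = -0.078 × (7.5%) = -0.6%.

-0.6%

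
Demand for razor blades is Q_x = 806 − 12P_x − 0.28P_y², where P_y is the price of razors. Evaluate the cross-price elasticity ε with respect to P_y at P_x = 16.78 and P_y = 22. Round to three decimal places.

-0.578

At P_x = 16.78 and P_y = 22: Q_x = 469.12.
∂Q_x/∂P_y = -0.56P_y = -0.56(22) = -12.3200.
ε = (∂Q_x/∂P_y)(P_y/Q_x) = -12.3200 × (22/469.12) ≈ -0.578.
ε < 0: complements.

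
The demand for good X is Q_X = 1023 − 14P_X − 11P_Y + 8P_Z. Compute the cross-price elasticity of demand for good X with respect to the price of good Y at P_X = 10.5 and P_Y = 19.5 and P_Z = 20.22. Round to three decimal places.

-0.261

At P_X = 10.5 and P_Y = 19.5 and P_Z = 20.22: Q_X = 823.26.
∂Q_X/∂P_Y = -11.
ε = (∂Q_X/∂P_Y)(P_Y/Q_X) = -11 × (19.5/823.26) ≈ -0.261.
Since ε < 0, good X and good Y are complements.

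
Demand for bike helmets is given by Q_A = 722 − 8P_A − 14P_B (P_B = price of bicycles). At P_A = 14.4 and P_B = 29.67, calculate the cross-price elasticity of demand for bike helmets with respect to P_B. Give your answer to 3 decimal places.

At P_A = 14.4 and P_B = 29.67: Q_A = 191.42.
∂Q_A/∂P_B = -14.
ε = (∂Q_A/∂P_B)(P_B/Q_A) = -14 × (29.67/191.42) ≈ -2.170.
Since ε < 0, bike helmets and bicycles are complements.

-2.170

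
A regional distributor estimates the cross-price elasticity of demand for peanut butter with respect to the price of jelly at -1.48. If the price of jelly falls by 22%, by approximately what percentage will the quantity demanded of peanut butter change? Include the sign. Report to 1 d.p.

32.6%

%ΔQ ≈ ε × %ΔP of jelly = -1.48 × (-22%) = 32.6%.
Demand for peanut butter rises by about 32.6%.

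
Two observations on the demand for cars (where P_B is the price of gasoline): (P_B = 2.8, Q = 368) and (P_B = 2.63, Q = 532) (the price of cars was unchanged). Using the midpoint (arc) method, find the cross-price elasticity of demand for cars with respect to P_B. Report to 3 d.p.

-5.820

ΔQ_A = 532 − 368 = 164; ΔP_B = 2.63 − 2.8 = -0.17.
Midpoints: Q̄_A = 450.0, P̄_B = 2.71.
ε = (ΔQ_A/Q̄_A)/(ΔP_B/P̄_B) = (164/450.0)/(-0.17/2.71) ≈ -5.820.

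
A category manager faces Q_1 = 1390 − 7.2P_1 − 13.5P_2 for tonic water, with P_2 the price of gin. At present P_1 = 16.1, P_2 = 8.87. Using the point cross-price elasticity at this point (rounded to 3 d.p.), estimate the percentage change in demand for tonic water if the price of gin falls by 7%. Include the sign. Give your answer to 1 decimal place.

0.7%

At P_1 = 16.1, P_2 = 8.87: Q_1 = 1154.335.
∂Q_1/∂P_2 = -13.5.
ε = (∂Q_1/∂P_2)(P_2/Q_1) = -13.5000 × 8.87/1154.335 ≈ -0.104.
%ΔQ_1 ≈ ε × %ΔP_2 = -0.104 × (-7%) = 0.7%.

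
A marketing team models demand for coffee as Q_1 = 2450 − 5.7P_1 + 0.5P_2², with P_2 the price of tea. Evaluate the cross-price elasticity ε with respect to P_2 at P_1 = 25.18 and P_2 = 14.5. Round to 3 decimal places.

At P_1 = 25.18 and P_2 = 14.5: Q_1 = 2411.599.
∂Q_1/∂P_2 = 1P_2 = 1(14.5) = 14.5000.
ε = (∂Q_1/∂P_2)(P_2/Q_1) = 14.5000 × (14.5/2411.599) ≈ 0.087.
ε > 0: substitutes.

0.087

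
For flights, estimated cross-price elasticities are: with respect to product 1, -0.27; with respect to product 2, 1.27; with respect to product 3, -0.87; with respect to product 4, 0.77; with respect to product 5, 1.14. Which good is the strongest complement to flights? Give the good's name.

Complements have ε < 0. The most negative value is -0.87 (product 3).

product 3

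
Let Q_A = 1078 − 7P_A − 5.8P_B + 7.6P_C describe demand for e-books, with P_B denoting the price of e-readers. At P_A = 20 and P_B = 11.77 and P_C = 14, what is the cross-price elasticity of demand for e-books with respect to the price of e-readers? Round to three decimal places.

At P_A = 20 and P_B = 11.77 and P_C = 14: Q_A = 976.134.
∂Q_A/∂P_B = -5.8.
ε = (∂Q_A/∂P_B)(P_B/Q_A) = -5.8 × (11.77/976.134) ≈ -0.070.
Since ε < 0, e-books and e-readers are complements.

-0.070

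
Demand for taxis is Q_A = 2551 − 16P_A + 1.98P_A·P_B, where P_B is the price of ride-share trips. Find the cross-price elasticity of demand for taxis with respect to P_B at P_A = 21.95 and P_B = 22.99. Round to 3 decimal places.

At P_A = 21.95 and P_B = 22.99: Q_A = 3198.968.
∂Q_A/∂P_B = 1.98P_A = 1.98(21.95) = 43.4610.
ε = (∂Q_A/∂P_B)(P_B/Q_A) = 43.4610 × (22.99/3198.968) ≈ 0.312.
ε > 0: substitutes.

0.312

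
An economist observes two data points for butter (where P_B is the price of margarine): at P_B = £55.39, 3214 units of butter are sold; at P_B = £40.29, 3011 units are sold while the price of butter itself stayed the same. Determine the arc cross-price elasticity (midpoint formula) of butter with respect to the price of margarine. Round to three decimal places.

ΔQ_A = 3011 − 3214 = -203; ΔP_B = 40.29 − 55.39 = -15.1.
Midpoints: Q̄_A = 3112.5, P̄_B = 47.84.
ε = (ΔQ_A/Q̄_A)/(ΔP_B/P̄_B) = (-203/3112.5)/(-15.1/47.84) ≈ 0.207.
ε > 0: butter and margarine are substitutes.

0.207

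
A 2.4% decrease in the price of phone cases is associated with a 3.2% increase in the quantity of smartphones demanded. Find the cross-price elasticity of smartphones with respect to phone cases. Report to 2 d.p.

ε = (%ΔQ of smartphones) / (%ΔP of phone cases) = (3.2%) / (-2.4%) ≈ -1.33.
Negative cross-price elasticity: complements.

-1.33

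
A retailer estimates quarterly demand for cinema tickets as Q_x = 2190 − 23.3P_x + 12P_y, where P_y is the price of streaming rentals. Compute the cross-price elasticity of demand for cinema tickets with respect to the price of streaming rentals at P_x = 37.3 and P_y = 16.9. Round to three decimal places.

0.133

At P_x = 37.3 and P_y = 16.9: Q_x = 1523.71.
∂Q_x/∂P_y = 12.
ε = (∂Q_x/∂P_y)(P_y/Q_x) = 12 × (16.9/1523.71) ≈ 0.133.
Since ε > 0, cinema tickets and streaming rentals are substitutes.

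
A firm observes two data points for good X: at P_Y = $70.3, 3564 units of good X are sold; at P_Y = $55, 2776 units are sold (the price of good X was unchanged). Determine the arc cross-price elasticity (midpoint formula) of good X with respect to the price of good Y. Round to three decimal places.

ΔQ_X = 2776 − 3564 = -788; ΔP_Y = 55 − 70.3 = -15.3.
Midpoints: Q̄_X = 3170.0, P̄_Y = 62.65.
ε = (ΔQ_X/Q̄_X)/(ΔP_Y/P̄_Y) = (-788/3170.0)/(-15.3/62.65) ≈ 1.018.
ε > 0: good X and good Y are substitutes.

1.018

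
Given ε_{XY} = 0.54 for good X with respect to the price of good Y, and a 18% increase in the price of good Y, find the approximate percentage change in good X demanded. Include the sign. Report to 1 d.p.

%ΔQ ≈ ε × %ΔP of good Y = 0.54 × (18%) = 9.7%.

9.7%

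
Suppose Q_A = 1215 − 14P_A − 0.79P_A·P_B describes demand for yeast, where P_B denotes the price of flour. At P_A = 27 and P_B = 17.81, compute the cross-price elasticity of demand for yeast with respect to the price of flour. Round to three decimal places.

At P_A = 27 and P_B = 17.81: Q_A = 457.113.
∂Q_A/∂P_B = -0.79P_A = -0.79(27) = -21.3300.
ε = (∂Q_A/∂P_B)(P_B/Q_A) = -21.3300 × (17.81/457.113) ≈ -0.831.

-0.831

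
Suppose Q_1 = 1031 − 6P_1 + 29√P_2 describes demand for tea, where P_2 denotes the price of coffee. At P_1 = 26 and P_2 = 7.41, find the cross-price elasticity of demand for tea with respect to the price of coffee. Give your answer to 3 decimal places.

0.041

At P_1 = 26 and P_2 = 7.41: Q_1 = 953.942.
∂Q_1/∂P_2 = 29/(2√P_2) = 29/(2√7.41) = 5.3267.
ε = (∂Q_1/∂P_2)(P_2/Q_1) = 5.3267 × (7.41/953.942) ≈ 0.041.
ε > 0: substitutes.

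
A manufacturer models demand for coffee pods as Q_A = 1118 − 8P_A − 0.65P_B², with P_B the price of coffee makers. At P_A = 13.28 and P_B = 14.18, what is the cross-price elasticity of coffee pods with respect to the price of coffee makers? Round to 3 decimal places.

-0.297

At P_A = 13.28 and P_B = 14.18: Q_A = 881.063.
∂Q_A/∂P_B = -1.3P_B = -1.3(14.18) = -18.4340.
ε = (∂Q_A/∂P_B)(P_B/Q_A) = -18.4340 × (14.18/881.063) ≈ -0.297.
ε < 0: complements.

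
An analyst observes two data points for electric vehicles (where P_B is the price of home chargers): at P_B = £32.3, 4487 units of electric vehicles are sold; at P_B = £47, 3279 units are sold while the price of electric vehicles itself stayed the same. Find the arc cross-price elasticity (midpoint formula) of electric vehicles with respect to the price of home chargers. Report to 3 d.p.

-0.839

ΔQ_A = 3279 − 4487 = -1208; ΔP_B = 47 − 32.3 = 14.7.
Midpoints: Q̄_A = 3883.0, P̄_B = 39.65.
ε = (ΔQ_A/Q̄_A)/(ΔP_B/P̄_B) = (-1208/3883.0)/(14.7/39.65) ≈ -0.839.
ε < 0: electric vehicles and home chargers are complements.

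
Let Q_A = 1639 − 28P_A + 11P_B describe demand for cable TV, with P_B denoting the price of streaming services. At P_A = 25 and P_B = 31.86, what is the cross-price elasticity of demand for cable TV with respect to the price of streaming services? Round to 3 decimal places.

At P_A = 25 and P_B = 31.86: Q_A = 1289.46.
∂Q_A/∂P_B = 11.
ε = (∂Q_A/∂P_B)(P_B/Q_A) = 11 × (31.86/1289.46) ≈ 0.272.
Since ε > 0, cable TV and streaming services are substitutes.

0.272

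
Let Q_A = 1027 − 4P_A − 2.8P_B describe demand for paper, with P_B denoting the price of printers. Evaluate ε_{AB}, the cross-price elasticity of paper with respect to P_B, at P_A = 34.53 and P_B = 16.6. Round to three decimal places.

At P_A = 34.53 and P_B = 16.6: Q_A = 842.4.
∂Q_A/∂P_B = -2.8.
ε = (∂Q_A/∂P_B)(P_B/Q_A) = -2.8 × (16.6/842.4) ≈ -0.055.
Since ε < 0, paper and printers are complements.

-0.055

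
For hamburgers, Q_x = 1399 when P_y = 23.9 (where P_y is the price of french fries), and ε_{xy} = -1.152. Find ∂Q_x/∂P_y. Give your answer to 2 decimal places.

-67.43

ε = (∂Q_x/∂P_y)·(P_y/Q_x) ⇒ ∂Q_x/∂P_y = ε·Q_x/P_y = -1.152 × 1399/23.9 ≈ -67.43.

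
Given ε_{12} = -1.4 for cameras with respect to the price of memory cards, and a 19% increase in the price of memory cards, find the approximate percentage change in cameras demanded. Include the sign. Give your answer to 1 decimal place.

%ΔQ ≈ ε × %ΔP of memory cards = -1.4 × (19%) = -26.6%.
Demand for cameras falls by about 26.6%.

-26.6%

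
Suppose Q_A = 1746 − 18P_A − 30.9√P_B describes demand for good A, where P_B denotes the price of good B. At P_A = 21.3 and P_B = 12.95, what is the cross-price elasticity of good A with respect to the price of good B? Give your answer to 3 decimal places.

At P_A = 21.3 and P_B = 12.95: Q_A = 1251.403.
∂Q_A/∂P_B = -30.9/(2√P_B) = -30.9/(2√12.95) = -4.2933.
ε = (∂Q_A/∂P_B)(P_B/Q_A) = -4.2933 × (12.95/1251.403) ≈ -0.044.
ε < 0: complements.

-0.044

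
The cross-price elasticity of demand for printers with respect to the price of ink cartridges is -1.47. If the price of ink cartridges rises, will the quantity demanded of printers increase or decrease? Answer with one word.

ε < 0 and the price of ink cartridges rises, so the quantity of printers moves in the opposite direction: it decreases.

decrease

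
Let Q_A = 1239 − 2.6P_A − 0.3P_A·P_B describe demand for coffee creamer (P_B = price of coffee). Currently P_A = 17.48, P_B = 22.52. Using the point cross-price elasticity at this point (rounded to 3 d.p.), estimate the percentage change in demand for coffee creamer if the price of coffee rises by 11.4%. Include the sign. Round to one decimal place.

At P_A = 17.48, P_B = 22.52: Q_A = 1075.457.
∂Q_A/∂P_B = -0.3P_A = -5.2440.
ε = (∂Q_A/∂P_B)(P_B/Q_A) = -5.2440 × 22.52/1075.457 ≈ -0.110.
%ΔQ_A ≈ ε × %ΔP_B = -0.110 × (11.4%) = -1.3%.

-1.3%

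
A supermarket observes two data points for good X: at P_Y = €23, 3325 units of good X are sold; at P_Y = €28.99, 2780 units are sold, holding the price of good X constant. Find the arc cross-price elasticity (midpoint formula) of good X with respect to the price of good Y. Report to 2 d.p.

ΔQ_X = 2780 − 3325 = -545; ΔP_Y = 28.99 − 23 = 5.99.
Midpoints: Q̄_X = 3052.5, P̄_Y = 25.99.
ε = (ΔQ_X/Q̄_X)/(ΔP_Y/P̄_Y) = (-545/3052.5)/(5.99/25.99) ≈ -0.77.

-0.77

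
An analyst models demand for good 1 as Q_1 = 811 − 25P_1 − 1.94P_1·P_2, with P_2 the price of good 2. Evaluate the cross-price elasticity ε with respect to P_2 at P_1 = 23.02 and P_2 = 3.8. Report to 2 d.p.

At P_1 = 23.02 and P_2 = 3.8: Q_1 = 65.797.
∂Q_1/∂P_2 = -1.94P_1 = -1.94(23.02) = -44.6588.
ε = (∂Q_1/∂P_2)(P_2/Q_1) = -44.6588 × (3.8/65.797) ≈ -2.58.
ε < 0: complements.

-2.58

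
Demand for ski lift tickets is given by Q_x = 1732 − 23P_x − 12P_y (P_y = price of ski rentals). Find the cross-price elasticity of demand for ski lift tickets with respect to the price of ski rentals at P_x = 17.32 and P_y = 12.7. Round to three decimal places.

At P_x = 17.32 and P_y = 12.7: Q_x = 1181.24.
∂Q_x/∂P_y = -12.
ε = (∂Q_x/∂P_y)(P_y/Q_x) = -12 × (12.7/1181.24) ≈ -0.129.
Since ε < 0, ski lift tickets and ski rentals are complements.

-0.129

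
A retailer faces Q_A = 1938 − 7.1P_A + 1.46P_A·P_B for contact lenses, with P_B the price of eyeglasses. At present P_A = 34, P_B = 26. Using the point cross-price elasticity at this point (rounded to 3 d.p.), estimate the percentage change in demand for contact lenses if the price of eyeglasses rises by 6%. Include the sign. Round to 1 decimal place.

At P_A = 34, P_B = 26: Q_A = 2987.24.
∂Q_A/∂P_B = 1.46P_A = 49.6400.
ε = (∂Q_A/∂P_B)(P_B/Q_A) = 49.6400 × 26/2987.24 ≈ 0.432.
%ΔQ_A ≈ ε × %ΔP_B = 0.432 × (6%) = 2.6%.

2.6%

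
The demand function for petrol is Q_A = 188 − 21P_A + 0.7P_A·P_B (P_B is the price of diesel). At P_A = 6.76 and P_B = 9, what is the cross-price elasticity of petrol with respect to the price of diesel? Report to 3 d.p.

At P_A = 6.76 and P_B = 9: Q_A = 88.628.
∂Q_A/∂P_B = 0.7P_A = 0.7(6.76) = 4.7320.
ε = (∂Q_A/∂P_B)(P_B/Q_A) = 4.7320 × (9/88.628) ≈ 0.481.

0.481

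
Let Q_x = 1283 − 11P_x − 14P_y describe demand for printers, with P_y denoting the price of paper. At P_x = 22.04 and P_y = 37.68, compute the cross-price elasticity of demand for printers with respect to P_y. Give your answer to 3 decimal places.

-1.028

At P_x = 22.04 and P_y = 37.68: Q_x = 513.04.
∂Q_x/∂P_y = -14.
ε = (∂Q_x/∂P_y)(P_y/Q_x) = -14 × (37.68/513.04) ≈ -1.028.
Since ε < 0, printers and paper are complements.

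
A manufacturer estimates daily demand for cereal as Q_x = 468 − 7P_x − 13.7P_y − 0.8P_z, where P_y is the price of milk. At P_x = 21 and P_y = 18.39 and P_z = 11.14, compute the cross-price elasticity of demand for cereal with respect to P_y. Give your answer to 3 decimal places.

At P_x = 21 and P_y = 18.39 and P_z = 11.14: Q_x = 60.145.
∂Q_x/∂P_y = -13.7.
ε = (∂Q_x/∂P_y)(P_y/Q_x) = -13.7 × (18.39/60.145) ≈ -4.189.
Since ε < 0, cereal and milk are complements.

-4.189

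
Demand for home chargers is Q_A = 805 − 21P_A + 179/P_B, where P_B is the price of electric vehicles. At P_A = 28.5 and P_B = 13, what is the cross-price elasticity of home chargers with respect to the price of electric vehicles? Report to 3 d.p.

At P_A = 28.5 and P_B = 13: Q_A = 220.269.
∂Q_A/∂P_B = −179/P_B² = -1.0592.
ε = (∂Q_A/∂P_B)(P_B/Q_A) = -1.0592 × (13/220.269) ≈ -0.063.

-0.063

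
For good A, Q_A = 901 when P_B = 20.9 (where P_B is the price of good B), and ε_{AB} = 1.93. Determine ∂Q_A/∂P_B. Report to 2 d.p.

ε = (∂Q_A/∂P_B)·(P_B/Q_A) ⇒ ∂Q_A/∂P_B = ε·Q_A/P_B = 1.93 × 901/20.9 ≈ 83.20.

83.20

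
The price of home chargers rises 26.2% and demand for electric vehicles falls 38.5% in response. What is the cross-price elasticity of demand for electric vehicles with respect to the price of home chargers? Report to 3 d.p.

-1.469

ε = (%ΔQ of electric vehicles) / (%ΔP of home chargers) = (-38.5%) / (26.2%) ≈ -1.469.
Negative cross-price elasticity: complements.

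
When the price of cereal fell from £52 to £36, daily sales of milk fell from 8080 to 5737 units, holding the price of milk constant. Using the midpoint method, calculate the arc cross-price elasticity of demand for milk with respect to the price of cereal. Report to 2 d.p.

0.93

ΔQ_A = 5737 − 8080 = -2343; ΔP_B = 36 − 52 = -16.
Midpoints: Q̄_A = 6908.5, P̄_B = 44.00.
ε = (ΔQ_A/Q̄_A)/(ΔP_B/P̄_B) = (-2343/6908.5)/(-16/44.00) ≈ 0.93.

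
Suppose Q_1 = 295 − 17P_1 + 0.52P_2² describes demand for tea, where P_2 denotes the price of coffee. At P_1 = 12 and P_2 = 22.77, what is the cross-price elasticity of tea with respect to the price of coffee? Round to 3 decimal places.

1.495

At P_1 = 12 and P_2 = 22.77: Q_1 = 360.606.
∂Q_1/∂P_2 = 1.04P_2 = 1.04(22.77) = 23.6808.
ε = (∂Q_1/∂P_2)(P_2/Q_1) = 23.6808 × (22.77/360.606) ≈ 1.495.
ε > 0: substitutes.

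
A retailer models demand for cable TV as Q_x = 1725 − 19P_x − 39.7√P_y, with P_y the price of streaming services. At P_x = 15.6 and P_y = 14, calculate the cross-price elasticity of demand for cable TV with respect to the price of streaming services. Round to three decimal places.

-0.058

At P_x = 15.6 and P_y = 14: Q_x = 1280.056.
∂Q_x/∂P_y = -39.7/(2√P_y) = -39.7/(2√14) = -5.3051.
ε = (∂Q_x/∂P_y)(P_y/Q_x) = -5.3051 × (14/1280.056) ≈ -0.058.
ε < 0: complements.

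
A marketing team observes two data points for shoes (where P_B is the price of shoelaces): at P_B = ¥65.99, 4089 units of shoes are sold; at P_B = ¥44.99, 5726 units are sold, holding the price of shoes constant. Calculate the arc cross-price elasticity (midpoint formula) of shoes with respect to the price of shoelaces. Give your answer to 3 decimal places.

-0.881

ΔQ_A = 5726 − 4089 = 1637; ΔP_B = 44.99 − 65.99 = -21.
Midpoints: Q̄_A = 4907.5, P̄_B = 55.49.
ε = (ΔQ_A/Q̄_A)/(ΔP_B/P̄_B) = (1637/4907.5)/(-21/55.49) ≈ -0.881.
ε < 0: shoes and shoelaces are complements.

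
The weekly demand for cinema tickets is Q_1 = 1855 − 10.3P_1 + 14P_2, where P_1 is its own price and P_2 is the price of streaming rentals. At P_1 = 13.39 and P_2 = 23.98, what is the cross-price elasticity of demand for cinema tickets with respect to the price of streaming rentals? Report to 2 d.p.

0.16

At P_1 = 13.39 and P_2 = 23.98: Q_1 = 2052.803.
∂Q_1/∂P_2 = 14.
ε = (∂Q_1/∂P_2)(P_2/Q_1) = 14 × (23.98/2052.803) ≈ 0.16.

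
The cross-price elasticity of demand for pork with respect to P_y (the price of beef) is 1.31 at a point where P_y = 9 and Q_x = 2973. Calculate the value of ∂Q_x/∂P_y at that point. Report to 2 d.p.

ε = (∂Q_x/∂P_y)·(P_y/Q_x) ⇒ ∂Q_x/∂P_y = ε·Q_x/P_y = 1.31 × 2973/9 ≈ 432.74.

432.74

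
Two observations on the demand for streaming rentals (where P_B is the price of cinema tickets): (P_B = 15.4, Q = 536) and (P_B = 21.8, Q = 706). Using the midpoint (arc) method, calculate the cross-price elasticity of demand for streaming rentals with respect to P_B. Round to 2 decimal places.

0.80

ΔQ_A = 706 − 536 = 170; ΔP_B = 21.8 − 15.4 = 6.4.
Midpoints: Q̄_A = 621.0, P̄_B = 18.60.
ε = (ΔQ_A/Q̄_A)/(ΔP_B/P̄_B) = (170/621.0)/(6.4/18.60) ≈ 0.80.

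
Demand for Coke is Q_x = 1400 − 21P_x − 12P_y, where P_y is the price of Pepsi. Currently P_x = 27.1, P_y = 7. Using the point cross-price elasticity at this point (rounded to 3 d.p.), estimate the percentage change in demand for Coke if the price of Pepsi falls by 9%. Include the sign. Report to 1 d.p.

1.0%

At P_x = 27.1, P_y = 7: Q_x = 746.9.
∂Q_x/∂P_y = -12.
ε = (∂Q_x/∂P_y)(P_y/Q_x) = -12.0000 × 7/746.9 ≈ -0.112.
%ΔQ_x ≈ ε × %ΔP_y = -0.112 × (-9%) = 1.0%.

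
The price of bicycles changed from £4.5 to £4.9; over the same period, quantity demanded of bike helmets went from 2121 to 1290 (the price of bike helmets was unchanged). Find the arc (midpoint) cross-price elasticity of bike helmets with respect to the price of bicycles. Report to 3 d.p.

ΔQ_A = 1290 − 2121 = -831; ΔP_B = 4.9 − 4.5 = 0.4.
Midpoints: Q̄_A = 1705.5, P̄_B = 4.70.
ε = (ΔQ_A/Q̄_A)/(ΔP_B/P̄_B) = (-831/1705.5)/(0.4/4.70) ≈ -5.725.

-5.725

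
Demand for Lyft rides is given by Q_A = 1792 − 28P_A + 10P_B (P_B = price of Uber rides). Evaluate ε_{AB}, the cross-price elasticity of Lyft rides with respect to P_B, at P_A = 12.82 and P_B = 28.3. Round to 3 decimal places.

At P_A = 12.82 and P_B = 28.3: Q_A = 1716.04.
∂Q_A/∂P_B = 10.
ε = (∂Q_A/∂P_B)(P_B/Q_A) = 10 × (28.3/1716.04) ≈ 0.165.
Since ε > 0, Lyft rides and Uber rides are substitutes.

0.165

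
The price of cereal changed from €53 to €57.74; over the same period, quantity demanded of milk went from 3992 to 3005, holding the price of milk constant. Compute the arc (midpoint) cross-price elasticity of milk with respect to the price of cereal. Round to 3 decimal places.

-3.296

ΔQ_A = 3005 − 3992 = -987; ΔP_B = 57.74 − 53 = 4.74.
Midpoints: Q̄_A = 3498.5, P̄_B = 55.37.
ε = (ΔQ_A/Q̄_A)/(ΔP_B/P̄_B) = (-987/3498.5)/(4.74/55.37) ≈ -3.296.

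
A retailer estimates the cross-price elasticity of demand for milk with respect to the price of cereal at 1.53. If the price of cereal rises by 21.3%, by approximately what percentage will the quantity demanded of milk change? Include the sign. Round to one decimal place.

32.6%

%ΔQ ≈ ε × %ΔP of cereal = 1.53 × (21.3%) = 32.6%.
Demand for milk rises by about 32.6%.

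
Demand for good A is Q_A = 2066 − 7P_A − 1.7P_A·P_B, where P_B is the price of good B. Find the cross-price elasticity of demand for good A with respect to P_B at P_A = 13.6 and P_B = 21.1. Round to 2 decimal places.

-0.33

At P_A = 13.6 and P_B = 21.1: Q_A = 1482.968.
∂Q_A/∂P_B = -1.7P_A = -1.7(13.6) = -23.1200.
ε = (∂Q_A/∂P_B)(P_B/Q_A) = -23.1200 × (21.1/1482.968) ≈ -0.33.
ε < 0: complements.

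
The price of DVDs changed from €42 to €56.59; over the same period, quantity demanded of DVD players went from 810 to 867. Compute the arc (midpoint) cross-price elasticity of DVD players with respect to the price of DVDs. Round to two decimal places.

0.23

ΔQ_A = 867 − 810 = 57; ΔP_B = 56.59 − 42 = 14.59.
Midpoints: Q̄_A = 838.5, P̄_B = 49.30.
ε = (ΔQ_A/Q̄_A)/(ΔP_B/P̄_B) = (57/838.5)/(14.59/49.30) ≈ 0.23.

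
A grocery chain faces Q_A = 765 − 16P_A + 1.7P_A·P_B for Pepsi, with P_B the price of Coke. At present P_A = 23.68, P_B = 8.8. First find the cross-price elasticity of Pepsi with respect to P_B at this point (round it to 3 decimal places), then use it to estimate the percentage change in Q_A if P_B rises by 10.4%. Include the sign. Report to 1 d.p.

At P_A = 23.68, P_B = 8.8: Q_A = 740.373.
∂Q_A/∂P_B = 1.7P_A = 40.2560.
ε = (∂Q_A/∂P_B)(P_B/Q_A) = 40.2560 × 8.8/740.373 ≈ 0.478.
%ΔQ_A ≈ ε × %ΔP_B = 0.478 × (10.4%) = 5.0%.

5.0%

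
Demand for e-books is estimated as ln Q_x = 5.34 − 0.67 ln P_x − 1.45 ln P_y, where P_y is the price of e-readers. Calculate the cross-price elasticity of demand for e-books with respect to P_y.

In a log-linear (constant-elasticity) demand function, the coefficient on ln P_y is the cross-price elasticity.
ε = -1.45. Negative, so e-books and e-readers are complements.

-1.45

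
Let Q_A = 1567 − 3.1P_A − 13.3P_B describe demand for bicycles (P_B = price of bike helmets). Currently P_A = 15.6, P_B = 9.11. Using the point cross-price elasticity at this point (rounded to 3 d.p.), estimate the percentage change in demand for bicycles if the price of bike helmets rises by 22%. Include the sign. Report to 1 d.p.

-1.9%

At P_A = 15.6, P_B = 9.11: Q_A = 1397.477.
∂Q_A/∂P_B = -13.3.
ε = (∂Q_A/∂P_B)(P_B/Q_A) = -13.3000 × 9.11/1397.477 ≈ -0.087.
%ΔQ_A ≈ ε × %ΔP_B = -0.087 × (22%) = -1.9%.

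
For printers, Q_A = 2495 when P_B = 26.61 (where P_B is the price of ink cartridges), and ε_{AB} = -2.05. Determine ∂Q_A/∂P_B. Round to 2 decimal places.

-192.21

ε = (∂Q_A/∂P_B)·(P_B/Q_A) ⇒ ∂Q_A/∂P_B = ε·Q_A/P_B = -2.05 × 2495/26.61 ≈ -192.21.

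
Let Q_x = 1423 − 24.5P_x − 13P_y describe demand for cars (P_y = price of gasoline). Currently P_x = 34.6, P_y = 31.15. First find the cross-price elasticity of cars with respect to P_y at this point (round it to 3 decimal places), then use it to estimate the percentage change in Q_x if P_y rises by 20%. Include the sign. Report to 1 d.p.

-47.5%

At P_x = 34.6, P_y = 31.15: Q_x = 170.35.
∂Q_x/∂P_y = -13.
ε = (∂Q_x/∂P_y)(P_y/Q_x) = -13.0000 × 31.15/170.35 ≈ -2.377.
%ΔQ_x ≈ ε × %ΔP_y = -2.377 × (20%) = -47.5%.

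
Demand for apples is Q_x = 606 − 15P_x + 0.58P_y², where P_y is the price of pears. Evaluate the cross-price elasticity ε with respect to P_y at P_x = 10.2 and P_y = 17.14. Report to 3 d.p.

At P_x = 10.2 and P_y = 17.14: Q_x = 623.392.
∂Q_x/∂P_y = 1.16P_y = 1.16(17.14) = 19.8824.
ε = (∂Q_x/∂P_y)(P_y/Q_x) = 19.8824 × (17.14/623.392) ≈ 0.547.
ε > 0: substitutes.

0.547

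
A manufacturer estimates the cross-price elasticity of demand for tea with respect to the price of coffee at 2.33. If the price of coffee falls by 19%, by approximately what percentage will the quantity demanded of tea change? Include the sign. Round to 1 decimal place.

-44.3%

%ΔQ ≈ ε × %ΔP of coffee = 2.33 × (-19%) = -44.3%.
Demand for tea falls by about 44.3%.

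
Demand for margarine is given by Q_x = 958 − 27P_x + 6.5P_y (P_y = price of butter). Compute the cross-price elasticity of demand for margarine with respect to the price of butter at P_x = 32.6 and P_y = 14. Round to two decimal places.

At P_x = 32.6 and P_y = 14: Q_x = 168.8.
∂Q_x/∂P_y = 6.5.
ε = (∂Q_x/∂P_y)(P_y/Q_x) = 6.5 × (14/168.8) ≈ 0.54.
Since ε > 0, margarine and butter are substitutes.

0.54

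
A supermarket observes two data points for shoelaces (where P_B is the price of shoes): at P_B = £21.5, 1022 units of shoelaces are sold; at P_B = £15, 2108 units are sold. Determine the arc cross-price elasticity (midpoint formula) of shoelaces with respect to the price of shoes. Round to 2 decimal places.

ΔQ_A = 2108 − 1022 = 1086; ΔP_B = 15 − 21.5 = -6.5.
Midpoints: Q̄_A = 1565.0, P̄_B = 18.25.
ε = (ΔQ_A/Q̄_A)/(ΔP_B/P̄_B) = (1086/1565.0)/(-6.5/18.25) ≈ -1.95.

-1.95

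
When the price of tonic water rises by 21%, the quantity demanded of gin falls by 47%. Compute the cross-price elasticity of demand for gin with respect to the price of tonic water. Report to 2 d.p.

-2.24

ε = (%ΔQ of gin) / (%ΔP of tonic water) = (-47%) / (21%) ≈ -2.24.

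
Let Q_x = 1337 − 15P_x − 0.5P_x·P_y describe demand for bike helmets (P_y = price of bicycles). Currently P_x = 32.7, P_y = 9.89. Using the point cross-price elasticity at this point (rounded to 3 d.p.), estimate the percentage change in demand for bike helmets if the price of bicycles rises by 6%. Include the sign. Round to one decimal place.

At P_x = 32.7, P_y = 9.89: Q_x = 684.798.
∂Q_x/∂P_y = -0.5P_x = -16.3500.
ε = (∂Q_x/∂P_y)(P_y/Q_x) = -16.3500 × 9.89/684.798 ≈ -0.236.
%ΔQ_x ≈ ε × %ΔP_y = -0.236 × (6%) = -1.4%.

-1.4%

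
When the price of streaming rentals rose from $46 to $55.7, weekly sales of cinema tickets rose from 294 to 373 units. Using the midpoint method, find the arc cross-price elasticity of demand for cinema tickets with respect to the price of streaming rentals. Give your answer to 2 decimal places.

1.24

ΔQ_A = 373 − 294 = 79; ΔP_B = 55.7 − 46 = 9.7.
Midpoints: Q̄_A = 333.5, P̄_B = 50.85.
ε = (ΔQ_A/Q̄_A)/(ΔP_B/P̄_B) = (79/333.5)/(9.7/50.85) ≈ 1.24.
ε > 0: cinema tickets and streaming rentals are substitutes.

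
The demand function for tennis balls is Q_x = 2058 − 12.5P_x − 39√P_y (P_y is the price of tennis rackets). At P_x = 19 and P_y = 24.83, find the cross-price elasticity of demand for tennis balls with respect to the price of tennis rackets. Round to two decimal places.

At P_x = 19 and P_y = 24.83: Q_x = 1626.164.
∂Q_x/∂P_y = -39/(2√P_y) = -39/(2√24.83) = -3.9133.
ε = (∂Q_x/∂P_y)(P_y/Q_x) = -3.9133 × (24.83/1626.164) ≈ -0.06.
ε < 0: complements.

-0.06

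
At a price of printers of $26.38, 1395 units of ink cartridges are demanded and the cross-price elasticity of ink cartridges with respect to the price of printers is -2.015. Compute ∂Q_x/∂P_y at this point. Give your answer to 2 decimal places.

-106.56

ε = (∂Q_x/∂P_y)·(P_y/Q_x) ⇒ ∂Q_x/∂P_y = ε·Q_x/P_y = -2.015 × 1395/26.38 ≈ -106.56.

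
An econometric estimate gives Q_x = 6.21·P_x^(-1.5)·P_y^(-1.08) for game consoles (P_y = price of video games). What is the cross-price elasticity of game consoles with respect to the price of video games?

In a log-linear (constant-elasticity) demand function, the coefficient on the exponent of P_y is the cross-price elasticity.
ε = -1.08. Negative, so game consoles and video games are complements.

-1.08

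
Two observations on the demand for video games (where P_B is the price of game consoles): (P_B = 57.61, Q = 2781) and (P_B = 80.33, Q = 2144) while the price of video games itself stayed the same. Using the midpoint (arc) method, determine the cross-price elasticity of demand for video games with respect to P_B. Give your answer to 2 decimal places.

ΔQ_A = 2144 − 2781 = -637; ΔP_B = 80.33 − 57.61 = 22.72.
Midpoints: Q̄_A = 2462.5, P̄_B = 68.97.
ε = (ΔQ_A/Q̄_A)/(ΔP_B/P̄_B) = (-637/2462.5)/(22.72/68.97) ≈ -0.79.

-0.79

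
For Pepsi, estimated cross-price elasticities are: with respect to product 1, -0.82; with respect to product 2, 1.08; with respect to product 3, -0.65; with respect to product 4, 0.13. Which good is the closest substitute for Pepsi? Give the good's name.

Substitutes have ε > 0. Among the positive values, 1.08 (product 2) is largest.

product 2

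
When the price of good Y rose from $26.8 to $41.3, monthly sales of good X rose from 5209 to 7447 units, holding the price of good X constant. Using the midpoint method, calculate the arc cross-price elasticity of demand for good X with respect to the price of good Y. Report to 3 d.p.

ΔQ_X = 7447 − 5209 = 2238; ΔP_Y = 41.3 − 26.8 = 14.5.
Midpoints: Q̄_X = 6328.0, P̄_Y = 34.05.
ε = (ΔQ_X/Q̄_X)/(ΔP_Y/P̄_Y) = (2238/6328.0)/(14.5/34.05) ≈ 0.831.
ε > 0: good X and good Y are substitutes.

0.831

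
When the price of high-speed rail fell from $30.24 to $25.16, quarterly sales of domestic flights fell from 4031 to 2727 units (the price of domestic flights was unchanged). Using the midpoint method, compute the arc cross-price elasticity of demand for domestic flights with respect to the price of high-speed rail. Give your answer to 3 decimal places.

2.104

ΔQ_A = 2727 − 4031 = -1304; ΔP_B = 25.16 − 30.24 = -5.08.
Midpoints: Q̄_A = 3379.0, P̄_B = 27.70.
ε = (ΔQ_A/Q̄_A)/(ΔP_B/P̄_B) = (-1304/3379.0)/(-5.08/27.70) ≈ 2.104.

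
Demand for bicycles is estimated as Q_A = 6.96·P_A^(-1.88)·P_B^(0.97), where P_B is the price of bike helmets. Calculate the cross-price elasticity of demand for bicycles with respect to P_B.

In a log-linear (constant-elasticity) demand function, the coefficient on the exponent of P_B is the cross-price elasticity.
ε = 0.97. Positive, so bicycles and bike helmets are substitutes.

0.97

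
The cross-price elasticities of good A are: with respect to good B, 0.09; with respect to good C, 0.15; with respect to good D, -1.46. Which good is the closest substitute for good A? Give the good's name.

Substitutes have ε > 0. Among the positive values, 0.15 (good C) is largest.

good C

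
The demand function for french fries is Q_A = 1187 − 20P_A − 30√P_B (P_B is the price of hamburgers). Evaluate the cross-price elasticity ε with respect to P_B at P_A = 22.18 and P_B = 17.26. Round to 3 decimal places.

At P_A = 22.18 and P_B = 17.26: Q_A = 618.765.
∂Q_A/∂P_B = -30/(2√P_B) = -30/(2√17.26) = -3.6105.
ε = (∂Q_A/∂P_B)(P_B/Q_A) = -3.6105 × (17.26/618.765) ≈ -0.101.

-0.101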